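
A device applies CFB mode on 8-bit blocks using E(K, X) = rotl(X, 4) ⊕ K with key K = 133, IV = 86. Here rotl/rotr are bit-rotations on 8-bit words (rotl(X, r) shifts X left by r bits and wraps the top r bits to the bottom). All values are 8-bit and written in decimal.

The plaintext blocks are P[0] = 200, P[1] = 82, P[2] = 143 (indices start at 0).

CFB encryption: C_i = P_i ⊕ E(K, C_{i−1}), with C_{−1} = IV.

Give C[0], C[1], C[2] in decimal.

C[0]: E(K, 86) = 224; 200 ⊕ 224 = 40.
C[1]: E(K, 40) = 7; 82 ⊕ 7 = 85.
C[2]: E(K, 85) = 208; 143 ⊕ 208 = 95.

C[0] = 40, C[1] = 85, C[2] = 95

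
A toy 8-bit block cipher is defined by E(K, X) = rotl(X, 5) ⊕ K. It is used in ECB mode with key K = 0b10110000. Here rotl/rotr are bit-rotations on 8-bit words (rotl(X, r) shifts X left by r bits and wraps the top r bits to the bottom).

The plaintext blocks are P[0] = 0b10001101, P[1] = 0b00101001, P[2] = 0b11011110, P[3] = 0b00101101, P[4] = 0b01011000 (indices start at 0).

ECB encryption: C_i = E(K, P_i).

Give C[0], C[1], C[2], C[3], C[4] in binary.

C[0]: E(K, 0b10001101) = 0b00000001.
C[1]: E(K, 0b00101001) = 0b10010101.
C[2]: E(K, 0b11011110) = 0b01101011.
C[3]: E(K, 0b00101101) = 0b00010101.
C[4]: E(K, 0b01011000) = 0b10111011.

C[0] = 0b00000001, C[1] = 0b10010101, C[2] = 0b01101011, C[3] = 0b00010101, C[4] = 0b10111011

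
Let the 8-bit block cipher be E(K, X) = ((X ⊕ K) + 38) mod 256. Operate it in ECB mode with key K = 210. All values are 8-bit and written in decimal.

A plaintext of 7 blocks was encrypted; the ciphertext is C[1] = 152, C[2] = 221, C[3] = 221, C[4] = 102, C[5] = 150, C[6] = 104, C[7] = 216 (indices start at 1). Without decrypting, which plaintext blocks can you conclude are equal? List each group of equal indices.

ECB encrypts each block independently with the same key, so equal ciphertext blocks imply equal plaintext blocks.
C[2] = C[3] = 221, so P[2] = P[3].

P[2] = P[3]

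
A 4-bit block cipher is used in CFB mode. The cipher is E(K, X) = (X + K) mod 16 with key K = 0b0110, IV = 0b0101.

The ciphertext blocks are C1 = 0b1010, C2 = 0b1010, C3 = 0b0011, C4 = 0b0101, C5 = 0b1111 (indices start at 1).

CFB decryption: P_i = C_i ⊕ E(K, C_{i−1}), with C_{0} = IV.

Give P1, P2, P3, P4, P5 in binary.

P1 = 0b0001, P2 = 0b1010, P3 = 0b0011, P4 = 0b1100, P5 = 0b0100

P1: E(K, 0b0101) = 0b1011; 0b1010 ⊕ 0b1011 = 0b0001.
P2: E(K, 0b1010) = 0b0000; 0b1010 ⊕ 0b0000 = 0b1010.
P3: E(K, 0b1010) = 0b0000; 0b0011 ⊕ 0b0000 = 0b0011.
P4: E(K, 0b0011) = 0b1001; 0b0101 ⊕ 0b1001 = 0b1100.
P5: E(K, 0b0101) = 0b1011; 0b1111 ⊕ 0b1011 = 0b0100.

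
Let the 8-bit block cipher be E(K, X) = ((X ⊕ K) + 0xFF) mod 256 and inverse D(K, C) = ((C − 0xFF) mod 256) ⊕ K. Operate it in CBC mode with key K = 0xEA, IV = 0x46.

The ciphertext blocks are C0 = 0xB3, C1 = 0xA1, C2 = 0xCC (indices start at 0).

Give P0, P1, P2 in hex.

P0 = 0x18, P1 = 0xFB, P2 = 0x86

CBC decryption: P_i = D(K, C_i) ⊕ C_{i−1}, with C_{−1} = IV.
P0: D(K, 0xB3) = 0x5E; 0x5E ⊕ 0x46 = 0x18.
P1: D(K, 0xA1) = 0x48; 0x48 ⊕ 0xB3 = 0xFB.
P2: D(K, 0xCC) = 0x27; 0x27 ⊕ 0xA1 = 0x86.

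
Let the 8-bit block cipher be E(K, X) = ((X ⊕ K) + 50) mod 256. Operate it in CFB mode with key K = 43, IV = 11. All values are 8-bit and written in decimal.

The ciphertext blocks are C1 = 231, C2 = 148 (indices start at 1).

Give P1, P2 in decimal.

CFB decryption: P_i = C_i ⊕ E(K, C_{i−1}), with C_{0} = IV.
P1: E(K, 11) = 82; 231 ⊕ 82 = 181.
P2: E(K, 231) = 254; 148 ⊕ 254 = 106.

P1 = 181, P2 = 106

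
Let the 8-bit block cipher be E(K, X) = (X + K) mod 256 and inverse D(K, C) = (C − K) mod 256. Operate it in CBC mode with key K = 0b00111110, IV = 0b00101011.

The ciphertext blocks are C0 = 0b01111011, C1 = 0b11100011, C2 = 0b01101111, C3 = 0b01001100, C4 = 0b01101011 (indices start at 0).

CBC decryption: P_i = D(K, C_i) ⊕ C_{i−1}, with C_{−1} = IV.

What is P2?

P2: D(K, 0b01101111) = 0b00110001; 0b00110001 ⊕ 0b11100011 = 0b11010010.

P2 = 0b11010010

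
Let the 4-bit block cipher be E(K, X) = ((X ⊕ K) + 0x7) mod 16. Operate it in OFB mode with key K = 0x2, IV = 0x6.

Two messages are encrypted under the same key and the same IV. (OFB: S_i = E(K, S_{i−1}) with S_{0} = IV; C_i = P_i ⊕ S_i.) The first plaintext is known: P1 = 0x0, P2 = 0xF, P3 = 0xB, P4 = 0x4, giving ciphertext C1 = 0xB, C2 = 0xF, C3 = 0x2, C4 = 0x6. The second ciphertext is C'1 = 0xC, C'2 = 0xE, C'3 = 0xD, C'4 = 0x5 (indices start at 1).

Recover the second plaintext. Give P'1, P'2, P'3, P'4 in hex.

P'1 = 0x7, P'2 = 0xE, P'3 = 0x4, P'4 = 0x7

In OFB with a reused IV, both messages share the same keystream S_i, so C_i ⊕ C'_i = P_i ⊕ P'_i and thus P'_i = P_i ⊕ C_i ⊕ C'_i.
P'1: 0x0 ⊕ 0xB ⊕ 0xC = 0x7.
P'2: 0xF ⊕ 0xF ⊕ 0xE = 0xE.
P'3: 0xB ⊕ 0x2 ⊕ 0xD = 0x4.
P'4: 0x4 ⊕ 0x6 ⊕ 0x5 = 0x7.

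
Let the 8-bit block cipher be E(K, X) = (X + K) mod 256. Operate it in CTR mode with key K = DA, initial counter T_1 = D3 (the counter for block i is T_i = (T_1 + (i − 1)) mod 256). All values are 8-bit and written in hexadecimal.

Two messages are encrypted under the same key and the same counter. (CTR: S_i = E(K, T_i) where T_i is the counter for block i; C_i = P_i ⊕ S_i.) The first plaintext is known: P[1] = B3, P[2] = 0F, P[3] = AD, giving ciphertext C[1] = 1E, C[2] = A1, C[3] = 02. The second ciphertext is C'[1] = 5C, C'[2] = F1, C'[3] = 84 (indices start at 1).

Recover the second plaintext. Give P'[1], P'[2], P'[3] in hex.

In CTR with a reused counter, both messages share the same keystream S_i, so C_i ⊕ C'_i = P_i ⊕ P'_i and thus P'_i = P_i ⊕ C_i ⊕ C'_i.
P'[1]: B3 ⊕ 1E ⊕ 5C = F1.
P'[2]: 0F ⊕ A1 ⊕ F1 = 5F.
P'[3]: AD ⊕ 02 ⊕ 84 = 2B.

P'[1] = F1, P'[2] = 5F, P'[3] = 2B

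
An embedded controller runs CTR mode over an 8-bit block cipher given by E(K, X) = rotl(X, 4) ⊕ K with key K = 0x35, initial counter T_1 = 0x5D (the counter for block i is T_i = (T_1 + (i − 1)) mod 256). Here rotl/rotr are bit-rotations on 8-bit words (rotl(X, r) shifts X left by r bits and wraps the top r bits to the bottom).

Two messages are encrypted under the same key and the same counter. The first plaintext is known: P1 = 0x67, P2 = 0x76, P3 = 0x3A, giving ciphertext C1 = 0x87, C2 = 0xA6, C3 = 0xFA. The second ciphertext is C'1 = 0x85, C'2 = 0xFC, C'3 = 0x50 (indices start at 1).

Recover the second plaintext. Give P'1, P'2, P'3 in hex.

In CTR with a reused counter, both messages share the same keystream S_i, so C_i ⊕ C'_i = P_i ⊕ P'_i and thus P'_i = P_i ⊕ C_i ⊕ C'_i.
P'1: 0x67 ⊕ 0x87 ⊕ 0x85 = 0x65.
P'2: 0x76 ⊕ 0xA6 ⊕ 0xFC = 0x2C.
P'3: 0x3A ⊕ 0xFA ⊕ 0x50 = 0x90.

P'1 = 0x65, P'2 = 0x2C, P'3 = 0x90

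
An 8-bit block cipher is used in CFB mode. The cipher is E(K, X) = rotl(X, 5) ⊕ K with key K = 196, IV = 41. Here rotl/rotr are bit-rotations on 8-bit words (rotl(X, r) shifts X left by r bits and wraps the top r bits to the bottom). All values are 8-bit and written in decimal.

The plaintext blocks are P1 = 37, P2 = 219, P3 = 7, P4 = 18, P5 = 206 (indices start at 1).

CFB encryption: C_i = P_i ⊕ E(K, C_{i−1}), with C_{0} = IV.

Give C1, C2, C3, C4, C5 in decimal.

C1 = 196, C2 = 135, C3 = 51, C4 = 176, C5 = 28

C1: E(K, 41) = 225; 37 ⊕ 225 = 196.
C2: E(K, 196) = 92; 219 ⊕ 92 = 135.
C3: E(K, 135) = 52; 7 ⊕ 52 = 51.
C4: E(K, 51) = 162; 18 ⊕ 162 = 176.
C5: E(K, 176) = 210; 206 ⊕ 210 = 28.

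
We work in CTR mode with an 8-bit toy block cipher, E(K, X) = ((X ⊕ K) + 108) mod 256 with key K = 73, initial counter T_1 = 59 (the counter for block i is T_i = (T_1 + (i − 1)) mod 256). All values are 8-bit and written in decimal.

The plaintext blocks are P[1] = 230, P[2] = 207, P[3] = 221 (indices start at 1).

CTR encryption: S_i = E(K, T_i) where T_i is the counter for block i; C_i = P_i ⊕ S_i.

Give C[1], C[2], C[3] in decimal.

C[1] = 56, C[2] = 46, C[3] = 61

C[1]: T = 59, S = E(K, T) = 222; 230 ⊕ 222 = 56.
C[2]: T = 60, S = E(K, T) = 225; 207 ⊕ 225 = 46.
C[3]: T = 61, S = E(K, T) = 224; 221 ⊕ 224 = 61.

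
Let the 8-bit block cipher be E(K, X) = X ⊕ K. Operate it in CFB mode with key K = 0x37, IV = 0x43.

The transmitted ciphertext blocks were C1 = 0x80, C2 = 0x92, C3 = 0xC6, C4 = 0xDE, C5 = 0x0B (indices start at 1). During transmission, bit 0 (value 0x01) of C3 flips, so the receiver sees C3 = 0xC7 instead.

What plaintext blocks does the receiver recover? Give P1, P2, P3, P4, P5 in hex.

P1 = 0xF4, P2 = 0x25, P3 = 0x62, P4 = 0x2E, P5 = 0xE2

CFB decryption: P_i = C_i ⊕ E(K, C_{i−1}), with C_{0} = IV.
Only C3 changed, to 0xC7. In CFB, a change in C_i flips the same bit in P_i and garbles P_{i+1}. Decrypting the received ciphertext:
P1: E(K, 0x43) = 0x74; 0x80 ⊕ 0x74 = 0xF4.
P2: E(K, 0x80) = 0xB7; 0x92 ⊕ 0xB7 = 0x25.
P3: E(K, 0x92) = 0xA5; 0xC7 ⊕ 0xA5 = 0x62.
P4: E(K, 0xC7) = 0xF0; 0xDE ⊕ 0xF0 = 0x2E.
P5: E(K, 0xDE) = 0xE9; 0x0B ⊕ 0xE9 = 0xE2.
Blocks that differ from the original plaintext: P3, P4.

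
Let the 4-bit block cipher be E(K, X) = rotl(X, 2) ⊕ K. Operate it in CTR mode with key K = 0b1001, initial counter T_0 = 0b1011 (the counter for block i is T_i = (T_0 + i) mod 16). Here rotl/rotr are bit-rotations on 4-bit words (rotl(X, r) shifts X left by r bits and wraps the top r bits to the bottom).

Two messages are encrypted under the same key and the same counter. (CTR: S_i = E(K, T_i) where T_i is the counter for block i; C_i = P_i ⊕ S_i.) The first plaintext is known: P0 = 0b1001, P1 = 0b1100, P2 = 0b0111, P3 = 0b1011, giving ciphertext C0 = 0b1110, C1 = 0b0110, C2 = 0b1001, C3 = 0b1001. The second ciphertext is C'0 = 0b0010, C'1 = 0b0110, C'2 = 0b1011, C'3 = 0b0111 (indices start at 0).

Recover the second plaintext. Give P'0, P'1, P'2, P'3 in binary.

P'0 = 0b0101, P'1 = 0b1100, P'2 = 0b0101, P'3 = 0b0101

In CTR with a reused counter, both messages share the same keystream S_i, so C_i ⊕ C'_i = P_i ⊕ P'_i and thus P'_i = P_i ⊕ C_i ⊕ C'_i.
P'0: 0b1001 ⊕ 0b1110 ⊕ 0b0010 = 0b0101.
P'1: 0b1100 ⊕ 0b0110 ⊕ 0b0110 = 0b1100.
P'2: 0b0111 ⊕ 0b1001 ⊕ 0b1011 = 0b0101.
P'3: 0b1011 ⊕ 0b1001 ⊕ 0b0111 = 0b0101.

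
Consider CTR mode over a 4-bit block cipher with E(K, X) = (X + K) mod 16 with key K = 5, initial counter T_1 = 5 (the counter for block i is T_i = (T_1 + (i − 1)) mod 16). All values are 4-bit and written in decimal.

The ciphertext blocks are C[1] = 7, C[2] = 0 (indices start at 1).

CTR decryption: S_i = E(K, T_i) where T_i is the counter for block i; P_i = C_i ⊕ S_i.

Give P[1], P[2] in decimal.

P[1]: T = 5, S = E(K, T) = 10; 7 ⊕ 10 = 13.
P[2]: T = 6, S = E(K, T) = 11; 0 ⊕ 11 = 11.

P[1] = 13, P[2] = 11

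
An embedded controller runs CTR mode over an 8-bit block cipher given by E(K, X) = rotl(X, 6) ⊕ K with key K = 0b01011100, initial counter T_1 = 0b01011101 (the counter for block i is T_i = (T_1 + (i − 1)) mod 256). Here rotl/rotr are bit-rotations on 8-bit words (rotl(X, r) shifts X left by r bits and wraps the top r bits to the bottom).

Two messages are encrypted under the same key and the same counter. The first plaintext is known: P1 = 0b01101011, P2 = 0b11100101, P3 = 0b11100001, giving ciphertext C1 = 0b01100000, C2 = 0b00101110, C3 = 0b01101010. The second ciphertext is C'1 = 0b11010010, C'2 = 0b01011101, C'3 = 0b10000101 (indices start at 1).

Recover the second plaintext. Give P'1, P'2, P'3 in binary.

P'1 = 0b11011001, P'2 = 0b10010110, P'3 = 0b00001110

In CTR with a reused counter, both messages share the same keystream S_i, so C_i ⊕ C'_i = P_i ⊕ P'_i and thus P'_i = P_i ⊕ C_i ⊕ C'_i.
P'1: 0b01101011 ⊕ 0b01100000 ⊕ 0b11010010 = 0b11011001.
P'2: 0b11100101 ⊕ 0b00101110 ⊕ 0b01011101 = 0b10010110.
P'3: 0b11100001 ⊕ 0b01101010 ⊕ 0b10000101 = 0b00001110.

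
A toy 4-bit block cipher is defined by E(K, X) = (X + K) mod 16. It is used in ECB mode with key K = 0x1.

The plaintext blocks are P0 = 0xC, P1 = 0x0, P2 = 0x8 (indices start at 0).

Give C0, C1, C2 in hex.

C0 = 0xD, C1 = 0x1, C2 = 0x9

ECB encryption: C_i = E(K, P_i).
C0: E(K, 0xC) = 0xD.
C1: E(K, 0x0) = 0x1.
C2: E(K, 0x8) = 0x9.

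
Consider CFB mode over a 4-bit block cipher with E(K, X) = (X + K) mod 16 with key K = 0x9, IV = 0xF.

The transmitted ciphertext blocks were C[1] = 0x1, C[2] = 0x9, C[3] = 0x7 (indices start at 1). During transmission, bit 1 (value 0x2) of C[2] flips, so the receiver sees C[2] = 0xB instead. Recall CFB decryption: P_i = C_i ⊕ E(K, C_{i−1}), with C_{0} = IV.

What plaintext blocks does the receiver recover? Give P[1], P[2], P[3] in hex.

P[1] = 0x9, P[2] = 0x1, P[3] = 0x3

Only C[2] changed, to 0xB. In CFB, a change in C_i flips the same bit in P_i and garbles P_{i+1}. Decrypting the received ciphertext:
P[1]: E(K, 0xF) = 0x8; 0x1 ⊕ 0x8 = 0x9.
P[2]: E(K, 0x1) = 0xA; 0xB ⊕ 0xA = 0x1.
P[3]: E(K, 0xB) = 0x4; 0x7 ⊕ 0x4 = 0x3.
Blocks that differ from the original plaintext: P[2], P[3].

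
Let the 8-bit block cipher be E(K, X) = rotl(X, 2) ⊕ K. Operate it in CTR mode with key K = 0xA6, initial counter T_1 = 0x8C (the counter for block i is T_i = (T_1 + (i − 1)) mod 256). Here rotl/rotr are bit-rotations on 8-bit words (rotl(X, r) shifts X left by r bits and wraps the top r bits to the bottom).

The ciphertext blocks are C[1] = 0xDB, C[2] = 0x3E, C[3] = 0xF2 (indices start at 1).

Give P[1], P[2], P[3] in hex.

P[1] = 0x4F, P[2] = 0xAE, P[3] = 0x6E

CTR decryption: S_i = E(K, T_i) where T_i is the counter for block i; P_i = C_i ⊕ S_i.
P[1]: T = 0x8C, S = E(K, T) = 0x94; 0xDB ⊕ 0x94 = 0x4F.
P[2]: T = 0x8D, S = E(K, T) = 0x90; 0x3E ⊕ 0x90 = 0xAE.
P[3]: T = 0x8E, S = E(K, T) = 0x9C; 0xF2 ⊕ 0x9C = 0x6E.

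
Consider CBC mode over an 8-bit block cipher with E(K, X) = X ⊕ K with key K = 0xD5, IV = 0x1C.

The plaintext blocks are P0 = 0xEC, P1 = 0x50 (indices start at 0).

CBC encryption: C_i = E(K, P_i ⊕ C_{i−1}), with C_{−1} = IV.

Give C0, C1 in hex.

C0 = 0x25, C1 = 0xA0

C0: P0 ⊕ 0x1C = 0xF0; E(K, 0xF0) = 0x25.
C1: P1 ⊕ 0x25 = 0x75; E(K, 0x75) = 0xA0.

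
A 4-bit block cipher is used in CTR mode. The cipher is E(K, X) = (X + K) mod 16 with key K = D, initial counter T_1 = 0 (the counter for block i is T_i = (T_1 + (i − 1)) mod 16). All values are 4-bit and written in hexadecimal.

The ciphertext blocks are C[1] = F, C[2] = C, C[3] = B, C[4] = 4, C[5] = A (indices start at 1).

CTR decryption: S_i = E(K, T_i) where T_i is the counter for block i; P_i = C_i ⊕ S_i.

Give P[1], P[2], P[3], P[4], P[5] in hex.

P[1]: T = 0, S = E(K, T) = D; F ⊕ D = 2.
P[2]: T = 1, S = E(K, T) = E; C ⊕ E = 2.
P[3]: T = 2, S = E(K, T) = F; B ⊕ F = 4.
P[4]: T = 3, S = E(K, T) = 0; 4 ⊕ 0 = 4.
P[5]: T = 4, S = E(K, T) = 1; A ⊕ 1 = B.

P[1] = 2, P[2] = 2, P[3] = 4, P[4] = 4, P[5] = B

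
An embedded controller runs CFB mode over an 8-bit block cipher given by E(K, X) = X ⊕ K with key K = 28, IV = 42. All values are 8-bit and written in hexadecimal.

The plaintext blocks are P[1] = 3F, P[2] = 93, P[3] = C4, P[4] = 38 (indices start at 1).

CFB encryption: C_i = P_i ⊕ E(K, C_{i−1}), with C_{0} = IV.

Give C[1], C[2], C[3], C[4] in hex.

C[1]: E(K, 42) = 6A; 3F ⊕ 6A = 55.
C[2]: E(K, 55) = 7D; 93 ⊕ 7D = EE.
C[3]: E(K, EE) = C6; C4 ⊕ C6 = 02.
C[4]: E(K, 02) = 2A; 38 ⊕ 2A = 12.

C[1] = 55, C[2] = EE, C[3] = 02, C[4] = 12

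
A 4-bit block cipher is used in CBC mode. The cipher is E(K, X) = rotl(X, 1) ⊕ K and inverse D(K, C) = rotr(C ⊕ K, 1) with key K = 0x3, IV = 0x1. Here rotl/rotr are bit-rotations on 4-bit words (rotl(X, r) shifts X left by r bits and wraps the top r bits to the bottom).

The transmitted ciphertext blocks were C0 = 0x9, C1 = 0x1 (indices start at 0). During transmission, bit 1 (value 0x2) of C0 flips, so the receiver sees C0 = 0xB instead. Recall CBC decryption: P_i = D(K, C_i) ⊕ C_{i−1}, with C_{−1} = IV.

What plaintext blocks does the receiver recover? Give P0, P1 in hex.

P0 = 0x5, P1 = 0xA

Only C0 changed, to 0xB. In CBC, a change in C_i garbles P_i and flips the same bit in P_{i+1}. Decrypting the received ciphertext:
P0: D(K, 0xB) = 0x4; 0x4 ⊕ 0x1 = 0x5.
P1: D(K, 0x1) = 0x1; 0x1 ⊕ 0xB = 0xA.
Blocks that differ from the original plaintext: P0, P1.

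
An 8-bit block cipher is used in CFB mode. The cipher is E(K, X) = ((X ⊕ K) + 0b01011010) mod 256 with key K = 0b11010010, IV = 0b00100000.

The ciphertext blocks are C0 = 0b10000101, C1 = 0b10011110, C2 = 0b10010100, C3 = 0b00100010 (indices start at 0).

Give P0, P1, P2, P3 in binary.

P0 = 0b11001001, P1 = 0b00101111, P2 = 0b00110010, P3 = 0b10000010

CFB decryption: P_i = C_i ⊕ E(K, C_{i−1}), with C_{−1} = IV.
P0: E(K, 0b00100000) = 0b01001100; 0b10000101 ⊕ 0b01001100 = 0b11001001.
P1: E(K, 0b10000101) = 0b10110001; 0b10011110 ⊕ 0b10110001 = 0b00101111.
P2: E(K, 0b10011110) = 0b10100110; 0b10010100 ⊕ 0b10100110 = 0b00110010.
P3: E(K, 0b10010100) = 0b10100000; 0b00100010 ⊕ 0b10100000 = 0b10000010.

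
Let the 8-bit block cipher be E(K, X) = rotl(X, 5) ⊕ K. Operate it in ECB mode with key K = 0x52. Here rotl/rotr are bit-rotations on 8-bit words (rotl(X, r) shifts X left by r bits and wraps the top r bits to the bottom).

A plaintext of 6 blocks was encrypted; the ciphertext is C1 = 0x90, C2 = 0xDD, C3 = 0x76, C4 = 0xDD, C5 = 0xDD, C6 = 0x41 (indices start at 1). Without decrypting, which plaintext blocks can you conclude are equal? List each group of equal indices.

P2 = P4 = P5

ECB encrypts each block independently with the same key, so equal ciphertext blocks imply equal plaintext blocks.
C2 = C4 = C5 = 0xDD, so P2 = P4 = P5.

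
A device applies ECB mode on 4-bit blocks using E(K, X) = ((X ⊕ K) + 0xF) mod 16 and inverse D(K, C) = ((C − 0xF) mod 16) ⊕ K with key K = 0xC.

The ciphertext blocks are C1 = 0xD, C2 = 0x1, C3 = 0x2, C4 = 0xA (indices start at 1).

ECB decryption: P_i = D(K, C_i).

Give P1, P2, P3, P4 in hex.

P1: D(K, 0xD) = 0x2.
P2: D(K, 0x1) = 0xE.
P3: D(K, 0x2) = 0xF.
P4: D(K, 0xA) = 0x7.

P1 = 0x2, P2 = 0xE, P3 = 0xF, P4 = 0x7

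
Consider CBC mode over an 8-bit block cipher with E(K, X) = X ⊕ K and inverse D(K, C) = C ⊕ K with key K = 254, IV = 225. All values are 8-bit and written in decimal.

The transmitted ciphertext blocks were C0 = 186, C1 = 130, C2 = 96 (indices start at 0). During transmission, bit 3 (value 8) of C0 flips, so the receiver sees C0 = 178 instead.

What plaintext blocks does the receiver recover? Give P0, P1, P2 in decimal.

CBC decryption: P_i = D(K, C_i) ⊕ C_{i−1}, with C_{−1} = IV.
Only C0 changed, to 178. In CBC, a change in C_i garbles P_i and flips the same bit in P_{i+1}. Decrypting the received ciphertext:
P0: D(K, 178) = 76; 76 ⊕ 225 = 173.
P1: D(K, 130) = 124; 124 ⊕ 178 = 206.
P2: D(K, 96) = 158; 158 ⊕ 130 = 28.
Blocks that differ from the original plaintext: P0, P1.

P0 = 173, P1 = 206, P2 = 28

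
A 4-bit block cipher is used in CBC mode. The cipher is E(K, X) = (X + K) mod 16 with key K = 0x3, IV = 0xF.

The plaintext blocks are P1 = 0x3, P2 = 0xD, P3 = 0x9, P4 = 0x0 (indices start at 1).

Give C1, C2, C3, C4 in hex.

CBC encryption: C_i = E(K, P_i ⊕ C_{i−1}), with C_{0} = IV.
C1: P1 ⊕ 0xF = 0xC; E(K, 0xC) = 0xF.
C2: P2 ⊕ 0xF = 0x2; E(K, 0x2) = 0x5.
C3: P3 ⊕ 0x5 = 0xC; E(K, 0xC) = 0xF.
C4: P4 ⊕ 0xF = 0xF; E(K, 0xF) = 0x2.

C1 = 0xF, C2 = 0x5, C3 = 0xF, C4 = 0x2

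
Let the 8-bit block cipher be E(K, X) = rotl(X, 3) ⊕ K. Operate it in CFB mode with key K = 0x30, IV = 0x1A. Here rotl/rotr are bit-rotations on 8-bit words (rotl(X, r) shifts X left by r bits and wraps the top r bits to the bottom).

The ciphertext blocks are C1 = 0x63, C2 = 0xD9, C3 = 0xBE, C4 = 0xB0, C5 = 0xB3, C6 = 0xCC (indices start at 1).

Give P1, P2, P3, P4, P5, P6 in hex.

P1 = 0x83, P2 = 0xF2, P3 = 0x40, P4 = 0x75, P5 = 0x06, P6 = 0x61

CFB decryption: P_i = C_i ⊕ E(K, C_{i−1}), with C_{0} = IV.
P1: E(K, 0x1A) = 0xE0; 0x63 ⊕ 0xE0 = 0x83.
P2: E(K, 0x63) = 0x2B; 0xD9 ⊕ 0x2B = 0xF2.
P3: E(K, 0xD9) = 0xFE; 0xBE ⊕ 0xFE = 0x40.
P4: E(K, 0xBE) = 0xC5; 0xB0 ⊕ 0xC5 = 0x75.
P5: E(K, 0xB0) = 0xB5; 0xB3 ⊕ 0xB5 = 0x06.
P6: E(K, 0xB3) = 0xAD; 0xCC ⊕ 0xAD = 0x61.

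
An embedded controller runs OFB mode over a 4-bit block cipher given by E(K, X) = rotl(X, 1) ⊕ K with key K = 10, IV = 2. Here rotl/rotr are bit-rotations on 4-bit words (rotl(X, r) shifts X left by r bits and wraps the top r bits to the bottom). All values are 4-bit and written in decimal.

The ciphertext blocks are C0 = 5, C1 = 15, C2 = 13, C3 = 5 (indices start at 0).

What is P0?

P0 = 11

OFB decryption: S_i = E(K, S_{i−1}) with S_{−1} = IV; P_i = C_i ⊕ S_i.
P0: S = E(K, 2) = 14; 5 ⊕ 14 = 11.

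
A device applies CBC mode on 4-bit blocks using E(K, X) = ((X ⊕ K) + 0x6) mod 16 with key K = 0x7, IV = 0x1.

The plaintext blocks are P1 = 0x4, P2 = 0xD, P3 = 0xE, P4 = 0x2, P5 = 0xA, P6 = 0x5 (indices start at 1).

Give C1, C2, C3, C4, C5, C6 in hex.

CBC encryption: C_i = E(K, P_i ⊕ C_{i−1}), with C_{0} = IV.
C1: P1 ⊕ 0x1 = 0x5; E(K, 0x5) = 0x8.
C2: P2 ⊕ 0x8 = 0x5; E(K, 0x5) = 0x8.
C3: P3 ⊕ 0x8 = 0x6; E(K, 0x6) = 0x7.
C4: P4 ⊕ 0x7 = 0x5; E(K, 0x5) = 0x8.
C5: P5 ⊕ 0x8 = 0x2; E(K, 0x2) = 0xB.
C6: P6 ⊕ 0xB = 0xE; E(K, 0xE) = 0xF.

C1 = 0x8, C2 = 0x8, C3 = 0x7, C4 = 0x8, C5 = 0xB, C6 = 0xF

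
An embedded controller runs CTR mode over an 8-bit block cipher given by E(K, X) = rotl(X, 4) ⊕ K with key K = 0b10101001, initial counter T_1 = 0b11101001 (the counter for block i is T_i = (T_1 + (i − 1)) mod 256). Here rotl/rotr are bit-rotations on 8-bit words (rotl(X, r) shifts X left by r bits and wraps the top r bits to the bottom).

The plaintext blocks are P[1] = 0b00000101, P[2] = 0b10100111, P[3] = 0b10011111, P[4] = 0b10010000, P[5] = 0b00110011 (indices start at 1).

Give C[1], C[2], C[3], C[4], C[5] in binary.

C[1] = 0b00110010, C[2] = 0b10100000, C[3] = 0b10001000, C[4] = 0b11110111, C[5] = 0b01000100

CTR encryption: S_i = E(K, T_i) where T_i is the counter for block i; C_i = P_i ⊕ S_i.
C[1]: T = 0b11101001, S = E(K, T) = 0b00110111; 0b00000101 ⊕ 0b00110111 = 0b00110010.
C[2]: T = 0b11101010, S = E(K, T) = 0b00000111; 0b10100111 ⊕ 0b00000111 = 0b10100000.
C[3]: T = 0b11101011, S = E(K, T) = 0b00010111; 0b10011111 ⊕ 0b00010111 = 0b10001000.
C[4]: T = 0b11101100, S = E(K, T) = 0b01100111; 0b10010000 ⊕ 0b01100111 = 0b11110111.
C[5]: T = 0b11101101, S = E(K, T) = 0b01110111; 0b00110011 ⊕ 0b01110111 = 0b01000100.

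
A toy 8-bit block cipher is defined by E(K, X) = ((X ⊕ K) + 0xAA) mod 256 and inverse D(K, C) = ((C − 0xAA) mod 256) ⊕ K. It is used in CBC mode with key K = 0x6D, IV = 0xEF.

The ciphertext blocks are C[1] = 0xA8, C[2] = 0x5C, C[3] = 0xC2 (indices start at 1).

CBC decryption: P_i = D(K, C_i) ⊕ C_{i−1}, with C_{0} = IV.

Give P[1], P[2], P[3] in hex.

P[1] = 0x7C, P[2] = 0x77, P[3] = 0x29

P[1]: D(K, 0xA8) = 0x93; 0x93 ⊕ 0xEF = 0x7C.
P[2]: D(K, 0x5C) = 0xDF; 0xDF ⊕ 0xA8 = 0x77.
P[3]: D(K, 0xC2) = 0x75; 0x75 ⊕ 0x5C = 0x29.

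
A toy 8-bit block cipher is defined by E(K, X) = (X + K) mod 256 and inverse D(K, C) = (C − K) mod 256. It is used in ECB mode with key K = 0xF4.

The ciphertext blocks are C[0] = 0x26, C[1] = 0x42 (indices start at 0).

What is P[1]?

P[1] = 0x4E

ECB decryption: P_i = D(K, C_i).
P[1]: D(K, 0x42) = 0x4E.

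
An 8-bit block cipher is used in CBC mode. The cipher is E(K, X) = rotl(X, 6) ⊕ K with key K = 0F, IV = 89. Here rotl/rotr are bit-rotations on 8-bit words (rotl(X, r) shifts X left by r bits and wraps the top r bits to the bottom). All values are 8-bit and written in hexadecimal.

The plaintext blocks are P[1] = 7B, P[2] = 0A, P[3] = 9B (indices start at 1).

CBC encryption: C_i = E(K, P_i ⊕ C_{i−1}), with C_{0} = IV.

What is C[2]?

C[2] = 61

C[1]: P[1] ⊕ 89 = F2; E(K, F2) = B3.
C[2]: P[2] ⊕ B3 = B9; E(K, B9) = 61.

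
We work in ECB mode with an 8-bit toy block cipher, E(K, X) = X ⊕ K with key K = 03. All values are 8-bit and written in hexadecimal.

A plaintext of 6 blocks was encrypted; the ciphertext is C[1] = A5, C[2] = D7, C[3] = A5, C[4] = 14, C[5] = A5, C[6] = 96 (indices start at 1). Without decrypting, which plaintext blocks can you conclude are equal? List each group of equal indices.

P[1] = P[3] = P[5]

ECB encrypts each block independently with the same key, so equal ciphertext blocks imply equal plaintext blocks.
C[1] = C[3] = C[5] = A5, so P[1] = P[3] = P[5].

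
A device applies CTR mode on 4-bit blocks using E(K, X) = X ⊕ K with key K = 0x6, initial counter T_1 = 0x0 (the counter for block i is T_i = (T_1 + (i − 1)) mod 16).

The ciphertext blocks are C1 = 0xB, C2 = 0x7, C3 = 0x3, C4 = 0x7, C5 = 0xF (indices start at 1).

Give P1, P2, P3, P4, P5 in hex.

P1 = 0xD, P2 = 0x0, P3 = 0x7, P4 = 0x2, P5 = 0xD

CTR decryption: S_i = E(K, T_i) where T_i is the counter for block i; P_i = C_i ⊕ S_i.
P1: T = 0x0, S = E(K, T) = 0x6; 0xB ⊕ 0x6 = 0xD.
P2: T = 0x1, S = E(K, T) = 0x7; 0x7 ⊕ 0x7 = 0x0.
P3: T = 0x2, S = E(K, T) = 0x4; 0x3 ⊕ 0x4 = 0x7.
P4: T = 0x3, S = E(K, T) = 0x5; 0x7 ⊕ 0x5 = 0x2.
P5: T = 0x4, S = E(K, T) = 0x2; 0xF ⊕ 0x2 = 0xD.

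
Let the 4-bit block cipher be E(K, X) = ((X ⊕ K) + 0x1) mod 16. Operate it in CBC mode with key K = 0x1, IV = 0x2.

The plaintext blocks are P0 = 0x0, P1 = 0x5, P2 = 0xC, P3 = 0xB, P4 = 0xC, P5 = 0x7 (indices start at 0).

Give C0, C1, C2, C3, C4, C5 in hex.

CBC encryption: C_i = E(K, P_i ⊕ C_{i−1}), with C_{−1} = IV.
C0: P0 ⊕ 0x2 = 0x2; E(K, 0x2) = 0x4.
C1: P1 ⊕ 0x4 = 0x1; E(K, 0x1) = 0x1.
C2: P2 ⊕ 0x1 = 0xD; E(K, 0xD) = 0xD.
C3: P3 ⊕ 0xD = 0x6; E(K, 0x6) = 0x8.
C4: P4 ⊕ 0x8 = 0x4; E(K, 0x4) = 0x6.
C5: P5 ⊕ 0x6 = 0x1; E(K, 0x1) = 0x1.

C0 = 0x4, C1 = 0x1, C2 = 0xD, C3 = 0x8, C4 = 0x6, C5 = 0x1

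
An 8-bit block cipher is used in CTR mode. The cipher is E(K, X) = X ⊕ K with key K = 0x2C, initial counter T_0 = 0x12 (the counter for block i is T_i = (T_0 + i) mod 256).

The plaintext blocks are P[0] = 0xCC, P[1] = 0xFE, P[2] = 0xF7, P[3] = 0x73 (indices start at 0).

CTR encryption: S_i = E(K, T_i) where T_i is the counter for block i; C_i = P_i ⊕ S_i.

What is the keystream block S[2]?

0x38

C[0]: T = 0x12, S = E(K, T) = 0x3E; 0xCC ⊕ 0x3E = 0xF2.
C[1]: T = 0x13, S = E(K, T) = 0x3F; 0xFE ⊕ 0x3F = 0xC1.
C[2]: T = 0x14, S = E(K, T) = 0x38; 0xF7 ⊕ 0x38 = 0xCF.
So S[2] = 0x38.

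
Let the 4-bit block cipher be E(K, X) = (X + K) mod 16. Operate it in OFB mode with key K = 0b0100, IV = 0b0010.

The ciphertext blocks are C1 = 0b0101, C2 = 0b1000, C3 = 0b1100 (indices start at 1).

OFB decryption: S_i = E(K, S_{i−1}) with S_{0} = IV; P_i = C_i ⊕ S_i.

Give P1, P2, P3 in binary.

P1 = 0b0011, P2 = 0b0010, P3 = 0b0010

P1: S = E(K, 0b0010) = 0b0110; 0b0101 ⊕ 0b0110 = 0b0011.
P2: S = E(K, 0b0110) = 0b1010; 0b1000 ⊕ 0b1010 = 0b0010.
P3: S = E(K, 0b1010) = 0b1110; 0b1100 ⊕ 0b1110 = 0b0010.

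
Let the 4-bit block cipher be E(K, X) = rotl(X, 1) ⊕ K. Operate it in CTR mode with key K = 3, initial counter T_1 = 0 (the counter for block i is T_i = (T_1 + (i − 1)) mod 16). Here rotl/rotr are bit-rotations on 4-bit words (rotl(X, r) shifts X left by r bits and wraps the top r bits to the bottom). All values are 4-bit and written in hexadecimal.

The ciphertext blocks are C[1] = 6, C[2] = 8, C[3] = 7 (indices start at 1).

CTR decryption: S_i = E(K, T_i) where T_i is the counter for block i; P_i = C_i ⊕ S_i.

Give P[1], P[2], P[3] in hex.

P[1]: T = 0, S = E(K, T) = 3; 6 ⊕ 3 = 5.
P[2]: T = 1, S = E(K, T) = 1; 8 ⊕ 1 = 9.
P[3]: T = 2, S = E(K, T) = 7; 7 ⊕ 7 = 0.

P[1] = 5, P[2] = 9, P[3] = 0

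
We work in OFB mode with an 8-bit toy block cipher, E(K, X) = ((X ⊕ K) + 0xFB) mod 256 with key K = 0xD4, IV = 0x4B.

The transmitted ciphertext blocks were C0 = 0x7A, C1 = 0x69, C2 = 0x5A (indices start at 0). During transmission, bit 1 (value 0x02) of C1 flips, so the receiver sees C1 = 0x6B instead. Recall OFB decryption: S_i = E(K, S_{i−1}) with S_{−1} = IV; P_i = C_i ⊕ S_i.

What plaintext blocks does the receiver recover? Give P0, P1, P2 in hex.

P0 = 0xE0, P1 = 0x22, P2 = 0xC2

Only C1 changed, to 0x6B. In OFB, a change in C_i flips the same bit in P_i only; the keystream is unaffected. Decrypting the received ciphertext:
P0: S = E(K, 0x4B) = 0x9A; 0x7A ⊕ 0x9A = 0xE0.
P1: S = E(K, 0x9A) = 0x49; 0x6B ⊕ 0x49 = 0x22.
P2: S = E(K, 0x49) = 0x98; 0x5A ⊕ 0x98 = 0xC2.
Blocks that differ from the original plaintext: P1.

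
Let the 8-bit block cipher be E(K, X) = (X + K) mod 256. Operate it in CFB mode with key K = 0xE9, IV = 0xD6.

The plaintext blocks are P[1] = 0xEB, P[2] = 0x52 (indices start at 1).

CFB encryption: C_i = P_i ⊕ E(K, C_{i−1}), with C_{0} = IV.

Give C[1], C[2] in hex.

C[1] = 0x54, C[2] = 0x6F

C[1]: E(K, 0xD6) = 0xBF; 0xEB ⊕ 0xBF = 0x54.
C[2]: E(K, 0x54) = 0x3D; 0x52 ⊕ 0x3D = 0x6F.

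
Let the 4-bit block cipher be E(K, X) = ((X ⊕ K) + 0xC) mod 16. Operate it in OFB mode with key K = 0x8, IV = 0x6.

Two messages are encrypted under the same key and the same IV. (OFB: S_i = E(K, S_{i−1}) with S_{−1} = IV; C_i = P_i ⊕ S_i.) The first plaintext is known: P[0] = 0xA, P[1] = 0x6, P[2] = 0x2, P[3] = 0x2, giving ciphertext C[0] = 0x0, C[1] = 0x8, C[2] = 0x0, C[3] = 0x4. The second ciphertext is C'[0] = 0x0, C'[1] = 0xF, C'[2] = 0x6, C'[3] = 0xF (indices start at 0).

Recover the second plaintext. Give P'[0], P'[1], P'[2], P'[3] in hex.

In OFB with a reused IV, both messages share the same keystream S_i, so C_i ⊕ C'_i = P_i ⊕ P'_i and thus P'_i = P_i ⊕ C_i ⊕ C'_i.
P'[0]: 0xA ⊕ 0x0 ⊕ 0x0 = 0xA.
P'[1]: 0x6 ⊕ 0x8 ⊕ 0xF = 0x1.
P'[2]: 0x2 ⊕ 0x0 ⊕ 0x6 = 0x4.
P'[3]: 0x2 ⊕ 0x4 ⊕ 0xF = 0x9.

P'[0] = 0xA, P'[1] = 0x1, P'[2] = 0x4, P'[3] = 0x9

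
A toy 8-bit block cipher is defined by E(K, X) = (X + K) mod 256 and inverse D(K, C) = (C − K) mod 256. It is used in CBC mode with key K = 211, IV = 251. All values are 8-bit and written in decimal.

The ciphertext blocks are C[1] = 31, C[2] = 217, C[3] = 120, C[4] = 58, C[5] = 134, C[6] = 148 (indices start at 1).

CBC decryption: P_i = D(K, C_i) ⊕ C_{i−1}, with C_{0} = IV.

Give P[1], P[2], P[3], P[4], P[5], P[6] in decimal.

P[1] = 183, P[2] = 25, P[3] = 124, P[4] = 31, P[5] = 137, P[6] = 71

P[1]: D(K, 31) = 76; 76 ⊕ 251 = 183.
P[2]: D(K, 217) = 6; 6 ⊕ 31 = 25.
P[3]: D(K, 120) = 165; 165 ⊕ 217 = 124.
P[4]: D(K, 58) = 103; 103 ⊕ 120 = 31.
P[5]: D(K, 134) = 179; 179 ⊕ 58 = 137.
P[6]: D(K, 148) = 193; 193 ⊕ 134 = 71.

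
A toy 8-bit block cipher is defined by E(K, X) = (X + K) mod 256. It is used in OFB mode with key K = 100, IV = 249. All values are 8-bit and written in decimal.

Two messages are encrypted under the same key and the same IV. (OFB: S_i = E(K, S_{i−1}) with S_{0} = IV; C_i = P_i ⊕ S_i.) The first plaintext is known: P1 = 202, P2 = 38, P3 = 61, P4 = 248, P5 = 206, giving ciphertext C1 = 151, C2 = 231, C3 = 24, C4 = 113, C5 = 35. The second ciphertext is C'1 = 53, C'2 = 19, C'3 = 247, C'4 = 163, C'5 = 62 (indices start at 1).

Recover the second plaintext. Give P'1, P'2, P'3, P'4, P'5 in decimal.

In OFB with a reused IV, both messages share the same keystream S_i, so C_i ⊕ C'_i = P_i ⊕ P'_i and thus P'_i = P_i ⊕ C_i ⊕ C'_i.
P'1: 202 ⊕ 151 ⊕ 53 = 104.
P'2: 38 ⊕ 231 ⊕ 19 = 210.
P'3: 61 ⊕ 24 ⊕ 247 = 210.
P'4: 248 ⊕ 113 ⊕ 163 = 42.
P'5: 206 ⊕ 35 ⊕ 62 = 211.

P'1 = 104, P'2 = 210, P'3 = 210, P'4 = 42, P'5 = 211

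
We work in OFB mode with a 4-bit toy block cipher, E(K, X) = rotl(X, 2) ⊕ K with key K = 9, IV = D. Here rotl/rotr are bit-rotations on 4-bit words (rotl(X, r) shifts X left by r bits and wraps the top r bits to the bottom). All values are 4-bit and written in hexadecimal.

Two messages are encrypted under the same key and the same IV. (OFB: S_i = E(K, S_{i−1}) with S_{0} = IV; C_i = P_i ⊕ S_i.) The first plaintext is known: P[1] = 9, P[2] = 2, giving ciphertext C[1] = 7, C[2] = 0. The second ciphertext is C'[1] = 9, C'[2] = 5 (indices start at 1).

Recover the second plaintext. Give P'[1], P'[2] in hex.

In OFB with a reused IV, both messages share the same keystream S_i, so C_i ⊕ C'_i = P_i ⊕ P'_i and thus P'_i = P_i ⊕ C_i ⊕ C'_i.
P'[1]: 9 ⊕ 7 ⊕ 9 = 7.
P'[2]: 2 ⊕ 0 ⊕ 5 = 7.

P'[1] = 7, P'[2] = 7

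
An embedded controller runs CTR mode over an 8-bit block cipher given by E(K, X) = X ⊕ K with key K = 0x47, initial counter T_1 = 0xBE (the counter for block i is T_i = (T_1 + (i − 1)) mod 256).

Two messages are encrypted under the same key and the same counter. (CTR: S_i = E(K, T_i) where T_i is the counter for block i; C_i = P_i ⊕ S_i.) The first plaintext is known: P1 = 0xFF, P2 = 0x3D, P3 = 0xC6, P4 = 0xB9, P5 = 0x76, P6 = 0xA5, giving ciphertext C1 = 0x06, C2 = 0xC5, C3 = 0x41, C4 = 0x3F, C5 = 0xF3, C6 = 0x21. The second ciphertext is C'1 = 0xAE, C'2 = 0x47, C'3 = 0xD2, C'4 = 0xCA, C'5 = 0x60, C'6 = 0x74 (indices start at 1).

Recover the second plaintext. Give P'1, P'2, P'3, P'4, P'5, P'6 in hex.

In CTR with a reused counter, both messages share the same keystream S_i, so C_i ⊕ C'_i = P_i ⊕ P'_i and thus P'_i = P_i ⊕ C_i ⊕ C'_i.
P'1: 0xFF ⊕ 0x06 ⊕ 0xAE = 0x57.
P'2: 0x3D ⊕ 0xC5 ⊕ 0x47 = 0xBF.
P'3: 0xC6 ⊕ 0x41 ⊕ 0xD2 = 0x55.
P'4: 0xB9 ⊕ 0x3F ⊕ 0xCA = 0x4C.
P'5: 0x76 ⊕ 0xF3 ⊕ 0x60 = 0xE5.
P'6: 0xA5 ⊕ 0x21 ⊕ 0x74 = 0xF0.

P'1 = 0x57, P'2 = 0xBF, P'3 = 0x55, P'4 = 0x4C, P'5 = 0xE5, P'6 = 0xF0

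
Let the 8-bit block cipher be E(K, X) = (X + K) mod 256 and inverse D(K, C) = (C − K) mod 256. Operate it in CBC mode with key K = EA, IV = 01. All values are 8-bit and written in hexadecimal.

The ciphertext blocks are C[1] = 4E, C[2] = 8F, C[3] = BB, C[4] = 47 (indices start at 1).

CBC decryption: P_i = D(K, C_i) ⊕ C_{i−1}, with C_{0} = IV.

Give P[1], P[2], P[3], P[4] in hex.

P[1]: D(K, 4E) = 64; 64 ⊕ 01 = 65.
P[2]: D(K, 8F) = A5; A5 ⊕ 4E = EB.
P[3]: D(K, BB) = D1; D1 ⊕ 8F = 5E.
P[4]: D(K, 47) = 5D; 5D ⊕ BB = E6.

P[1] = 65, P[2] = EB, P[3] = 5E, P[4] = E6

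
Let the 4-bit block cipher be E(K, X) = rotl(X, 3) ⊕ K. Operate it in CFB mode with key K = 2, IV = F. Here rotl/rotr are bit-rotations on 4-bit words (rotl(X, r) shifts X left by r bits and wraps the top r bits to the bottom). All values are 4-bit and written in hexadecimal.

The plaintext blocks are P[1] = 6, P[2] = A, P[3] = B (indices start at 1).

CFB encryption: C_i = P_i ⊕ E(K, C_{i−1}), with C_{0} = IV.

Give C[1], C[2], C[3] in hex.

C[1]: E(K, F) = D; 6 ⊕ D = B.
C[2]: E(K, B) = F; A ⊕ F = 5.
C[3]: E(K, 5) = 8; B ⊕ 8 = 3.

C[1] = B, C[2] = 5, C[3] = 3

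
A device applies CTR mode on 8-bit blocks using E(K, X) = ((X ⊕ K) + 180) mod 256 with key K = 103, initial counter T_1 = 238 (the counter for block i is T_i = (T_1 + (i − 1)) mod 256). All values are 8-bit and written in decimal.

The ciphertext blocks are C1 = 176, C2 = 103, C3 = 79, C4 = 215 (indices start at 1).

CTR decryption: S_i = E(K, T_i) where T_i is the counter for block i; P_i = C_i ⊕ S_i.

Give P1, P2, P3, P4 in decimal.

P1 = 141, P2 = 91, P3 = 4, P4 = 157

P1: T = 238, S = E(K, T) = 61; 176 ⊕ 61 = 141.
P2: T = 239, S = E(K, T) = 60; 103 ⊕ 60 = 91.
P3: T = 240, S = E(K, T) = 75; 79 ⊕ 75 = 4.
P4: T = 241, S = E(K, T) = 74; 215 ⊕ 74 = 157.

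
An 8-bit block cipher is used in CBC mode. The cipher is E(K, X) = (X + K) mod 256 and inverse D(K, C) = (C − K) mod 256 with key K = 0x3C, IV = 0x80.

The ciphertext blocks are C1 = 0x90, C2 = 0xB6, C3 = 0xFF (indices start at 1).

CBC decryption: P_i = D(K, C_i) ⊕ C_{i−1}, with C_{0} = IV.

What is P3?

P3 = 0x75

P3: D(K, 0xFF) = 0xC3; 0xC3 ⊕ 0xB6 = 0x75.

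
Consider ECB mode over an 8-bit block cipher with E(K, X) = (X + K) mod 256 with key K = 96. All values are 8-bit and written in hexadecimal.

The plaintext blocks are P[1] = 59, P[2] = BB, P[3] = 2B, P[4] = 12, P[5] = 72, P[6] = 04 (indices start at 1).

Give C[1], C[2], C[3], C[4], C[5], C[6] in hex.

ECB encryption: C_i = E(K, P_i).
C[1]: E(K, 59) = EF.
C[2]: E(K, BB) = 51.
C[3]: E(K, 2B) = C1.
C[4]: E(K, 12) = A8.
C[5]: E(K, 72) = 08.
C[6]: E(K, 04) = 9A.

C[1] = EF, C[2] = 51, C[3] = C1, C[4] = A8, C[5] = 08, C[6] = 9A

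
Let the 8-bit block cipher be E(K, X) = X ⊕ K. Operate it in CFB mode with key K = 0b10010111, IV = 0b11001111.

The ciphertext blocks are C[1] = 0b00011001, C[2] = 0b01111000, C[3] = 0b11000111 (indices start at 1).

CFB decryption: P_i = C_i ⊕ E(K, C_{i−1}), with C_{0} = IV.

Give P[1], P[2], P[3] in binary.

P[1]: E(K, 0b11001111) = 0b01011000; 0b00011001 ⊕ 0b01011000 = 0b01000001.
P[2]: E(K, 0b00011001) = 0b10001110; 0b01111000 ⊕ 0b10001110 = 0b11110110.
P[3]: E(K, 0b01111000) = 0b11101111; 0b11000111 ⊕ 0b11101111 = 0b00101000.

P[1] = 0b01000001, P[2] = 0b11110110, P[3] = 0b00101000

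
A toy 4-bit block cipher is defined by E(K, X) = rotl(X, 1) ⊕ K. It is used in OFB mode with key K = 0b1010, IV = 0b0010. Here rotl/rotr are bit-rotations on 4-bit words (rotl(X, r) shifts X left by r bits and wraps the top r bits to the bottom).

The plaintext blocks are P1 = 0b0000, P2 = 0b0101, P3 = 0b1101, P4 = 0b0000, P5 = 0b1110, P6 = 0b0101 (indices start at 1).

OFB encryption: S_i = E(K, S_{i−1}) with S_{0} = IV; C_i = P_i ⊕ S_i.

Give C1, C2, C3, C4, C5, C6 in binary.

C1: S = E(K, 0b0010) = 0b1110; 0b0000 ⊕ 0b1110 = 0b1110.
C2: S = E(K, 0b1110) = 0b0111; 0b0101 ⊕ 0b0111 = 0b0010.
C3: S = E(K, 0b0111) = 0b0100; 0b1101 ⊕ 0b0100 = 0b1001.
C4: S = E(K, 0b0100) = 0b0010; 0b0000 ⊕ 0b0010 = 0b0010.
C5: S = E(K, 0b0010) = 0b1110; 0b1110 ⊕ 0b1110 = 0b0000.
C6: S = E(K, 0b1110) = 0b0111; 0b0101 ⊕ 0b0111 = 0b0010.

C1 = 0b1110, C2 = 0b0010, C3 = 0b1001, C4 = 0b0010, C5 = 0b0000, C6 = 0b0010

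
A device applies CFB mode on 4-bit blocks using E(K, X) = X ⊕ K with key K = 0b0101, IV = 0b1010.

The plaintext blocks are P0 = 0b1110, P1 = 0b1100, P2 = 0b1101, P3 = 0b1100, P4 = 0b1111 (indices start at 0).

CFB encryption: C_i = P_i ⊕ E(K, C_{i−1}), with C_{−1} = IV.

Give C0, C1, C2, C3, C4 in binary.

C0 = 0b0001, C1 = 0b1000, C2 = 0b0000, C3 = 0b1001, C4 = 0b0011

C0: E(K, 0b1010) = 0b1111; 0b1110 ⊕ 0b1111 = 0b0001.
C1: E(K, 0b0001) = 0b0100; 0b1100 ⊕ 0b0100 = 0b1000.
C2: E(K, 0b1000) = 0b1101; 0b1101 ⊕ 0b1101 = 0b0000.
C3: E(K, 0b0000) = 0b0101; 0b1100 ⊕ 0b0101 = 0b1001.
C4: E(K, 0b1001) = 0b1100; 0b1111 ⊕ 0b1100 = 0b0011.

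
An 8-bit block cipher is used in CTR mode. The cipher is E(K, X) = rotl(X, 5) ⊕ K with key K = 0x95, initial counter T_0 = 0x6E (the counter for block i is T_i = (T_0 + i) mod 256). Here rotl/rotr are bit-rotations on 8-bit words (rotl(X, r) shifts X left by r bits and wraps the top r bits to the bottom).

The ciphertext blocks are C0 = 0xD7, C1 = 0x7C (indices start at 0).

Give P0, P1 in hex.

CTR decryption: S_i = E(K, T_i) where T_i is the counter for block i; P_i = C_i ⊕ S_i.
P0: T = 0x6E, S = E(K, T) = 0x58; 0xD7 ⊕ 0x58 = 0x8F.
P1: T = 0x6F, S = E(K, T) = 0x78; 0x7C ⊕ 0x78 = 0x04.

P0 = 0x8F, P1 = 0x04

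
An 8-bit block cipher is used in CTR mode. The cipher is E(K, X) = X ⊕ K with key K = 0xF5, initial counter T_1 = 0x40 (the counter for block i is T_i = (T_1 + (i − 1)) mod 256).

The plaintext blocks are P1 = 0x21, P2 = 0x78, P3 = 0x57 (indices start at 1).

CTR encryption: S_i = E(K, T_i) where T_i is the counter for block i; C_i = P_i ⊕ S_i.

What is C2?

C1: T = 0x40, S = E(K, T) = 0xB5; 0x21 ⊕ 0xB5 = 0x94.
C2: T = 0x41, S = E(K, T) = 0xB4; 0x78 ⊕ 0xB4 = 0xCC.

C2 = 0xCC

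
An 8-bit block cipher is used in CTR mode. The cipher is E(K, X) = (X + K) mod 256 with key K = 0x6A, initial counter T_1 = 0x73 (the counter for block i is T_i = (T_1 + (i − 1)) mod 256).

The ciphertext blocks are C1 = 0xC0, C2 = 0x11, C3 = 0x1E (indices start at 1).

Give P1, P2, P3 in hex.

CTR decryption: S_i = E(K, T_i) where T_i is the counter for block i; P_i = C_i ⊕ S_i.
P1: T = 0x73, S = E(K, T) = 0xDD; 0xC0 ⊕ 0xDD = 0x1D.
P2: T = 0x74, S = E(K, T) = 0xDE; 0x11 ⊕ 0xDE = 0xCF.
P3: T = 0x75, S = E(K, T) = 0xDF; 0x1E ⊕ 0xDF = 0xC1.

P1 = 0x1D, P2 = 0xCF, P3 = 0xC1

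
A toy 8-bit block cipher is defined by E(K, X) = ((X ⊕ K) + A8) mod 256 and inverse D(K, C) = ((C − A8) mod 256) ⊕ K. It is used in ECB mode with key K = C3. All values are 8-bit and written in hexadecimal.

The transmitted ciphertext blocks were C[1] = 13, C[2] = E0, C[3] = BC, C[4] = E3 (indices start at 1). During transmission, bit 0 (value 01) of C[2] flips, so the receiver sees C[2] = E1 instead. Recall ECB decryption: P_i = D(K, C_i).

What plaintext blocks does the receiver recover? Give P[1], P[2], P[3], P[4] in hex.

Only C[2] changed, to E1. In ECB, a change in C_i affects only P_i. Decrypting the received ciphertext:
P[1]: D(K, 13) = A8.
P[2]: D(K, E1) = FA.
P[3]: D(K, BC) = D7.
P[4]: D(K, E3) = F8.
Blocks that differ from the original plaintext: P[2].

P[1] = A8, P[2] = FA, P[3] = D7, P[4] = F8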